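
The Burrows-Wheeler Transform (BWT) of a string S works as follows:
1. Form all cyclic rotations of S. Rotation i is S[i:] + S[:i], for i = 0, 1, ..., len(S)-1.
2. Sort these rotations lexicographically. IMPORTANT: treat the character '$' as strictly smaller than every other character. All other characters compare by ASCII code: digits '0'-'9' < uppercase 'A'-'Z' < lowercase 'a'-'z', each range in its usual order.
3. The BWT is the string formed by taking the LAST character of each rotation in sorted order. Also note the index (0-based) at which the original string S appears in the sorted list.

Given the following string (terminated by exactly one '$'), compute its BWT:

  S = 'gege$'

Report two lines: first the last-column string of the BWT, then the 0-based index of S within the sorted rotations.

Answer: egge$
4

Derivation:
All 5 rotations (rotation i = S[i:]+S[:i]):
  rot[0] = gege$
  rot[1] = ege$g
  rot[2] = ge$ge
  rot[3] = e$geg
  rot[4] = $gege
Sorted (with $ < everything):
  sorted[0] = $gege  (last char: 'e')
  sorted[1] = e$geg  (last char: 'g')
  sorted[2] = ege$g  (last char: 'g')
  sorted[3] = ge$ge  (last char: 'e')
  sorted[4] = gege$  (last char: '$')
Last column: egge$
Original string S is at sorted index 4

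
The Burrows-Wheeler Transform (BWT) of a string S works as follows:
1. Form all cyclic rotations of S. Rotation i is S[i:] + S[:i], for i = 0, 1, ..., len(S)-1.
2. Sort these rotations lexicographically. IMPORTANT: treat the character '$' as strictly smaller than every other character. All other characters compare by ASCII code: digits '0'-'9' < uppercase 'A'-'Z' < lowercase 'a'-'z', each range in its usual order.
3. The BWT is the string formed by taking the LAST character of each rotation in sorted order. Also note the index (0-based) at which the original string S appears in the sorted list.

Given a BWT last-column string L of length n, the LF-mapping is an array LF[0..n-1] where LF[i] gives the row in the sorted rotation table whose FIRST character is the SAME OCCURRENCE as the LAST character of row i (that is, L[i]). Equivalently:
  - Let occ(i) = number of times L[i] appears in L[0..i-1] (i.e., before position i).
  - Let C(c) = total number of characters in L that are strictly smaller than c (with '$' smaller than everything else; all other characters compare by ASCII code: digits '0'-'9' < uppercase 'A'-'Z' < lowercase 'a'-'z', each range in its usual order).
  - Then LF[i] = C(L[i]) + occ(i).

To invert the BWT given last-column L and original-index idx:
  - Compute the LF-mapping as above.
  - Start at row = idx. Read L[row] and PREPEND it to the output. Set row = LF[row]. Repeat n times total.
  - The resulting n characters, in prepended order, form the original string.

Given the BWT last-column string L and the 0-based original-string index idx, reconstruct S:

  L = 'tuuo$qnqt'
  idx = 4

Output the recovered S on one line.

LF mapping: 5 7 8 2 0 3 1 4 6
Walk LF starting at row 4, prepending L[row]:
  step 1: row=4, L[4]='$', prepend. Next row=LF[4]=0
  step 2: row=0, L[0]='t', prepend. Next row=LF[0]=5
  step 3: row=5, L[5]='q', prepend. Next row=LF[5]=3
  step 4: row=3, L[3]='o', prepend. Next row=LF[3]=2
  step 5: row=2, L[2]='u', prepend. Next row=LF[2]=8
  step 6: row=8, L[8]='t', prepend. Next row=LF[8]=6
  step 7: row=6, L[6]='n', prepend. Next row=LF[6]=1
  step 8: row=1, L[1]='u', prepend. Next row=LF[1]=7
  step 9: row=7, L[7]='q', prepend. Next row=LF[7]=4
Reversed output: quntuoqt$

Answer: quntuoqt$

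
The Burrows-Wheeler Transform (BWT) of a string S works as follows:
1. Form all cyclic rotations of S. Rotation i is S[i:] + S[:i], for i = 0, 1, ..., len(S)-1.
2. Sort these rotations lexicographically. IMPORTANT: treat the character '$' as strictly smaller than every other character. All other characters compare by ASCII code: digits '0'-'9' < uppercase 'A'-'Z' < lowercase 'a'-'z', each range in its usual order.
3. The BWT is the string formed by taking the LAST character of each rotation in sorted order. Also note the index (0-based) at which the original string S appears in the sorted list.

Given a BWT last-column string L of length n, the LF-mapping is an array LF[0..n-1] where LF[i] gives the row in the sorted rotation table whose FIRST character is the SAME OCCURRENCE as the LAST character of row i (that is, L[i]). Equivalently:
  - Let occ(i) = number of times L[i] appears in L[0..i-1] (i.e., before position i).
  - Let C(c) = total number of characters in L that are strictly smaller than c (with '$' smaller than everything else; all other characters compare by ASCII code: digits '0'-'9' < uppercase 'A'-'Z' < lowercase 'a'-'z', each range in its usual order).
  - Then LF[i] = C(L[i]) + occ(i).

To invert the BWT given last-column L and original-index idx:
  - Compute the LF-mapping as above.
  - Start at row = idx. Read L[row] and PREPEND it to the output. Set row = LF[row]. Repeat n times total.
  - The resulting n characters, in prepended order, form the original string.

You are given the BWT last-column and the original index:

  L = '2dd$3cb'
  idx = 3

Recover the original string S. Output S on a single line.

LF mapping: 1 5 6 0 2 4 3
Walk LF starting at row 3, prepending L[row]:
  step 1: row=3, L[3]='$', prepend. Next row=LF[3]=0
  step 2: row=0, L[0]='2', prepend. Next row=LF[0]=1
  step 3: row=1, L[1]='d', prepend. Next row=LF[1]=5
  step 4: row=5, L[5]='c', prepend. Next row=LF[5]=4
  step 5: row=4, L[4]='3', prepend. Next row=LF[4]=2
  step 6: row=2, L[2]='d', prepend. Next row=LF[2]=6
  step 7: row=6, L[6]='b', prepend. Next row=LF[6]=3
Reversed output: bd3cd2$

Answer: bd3cd2$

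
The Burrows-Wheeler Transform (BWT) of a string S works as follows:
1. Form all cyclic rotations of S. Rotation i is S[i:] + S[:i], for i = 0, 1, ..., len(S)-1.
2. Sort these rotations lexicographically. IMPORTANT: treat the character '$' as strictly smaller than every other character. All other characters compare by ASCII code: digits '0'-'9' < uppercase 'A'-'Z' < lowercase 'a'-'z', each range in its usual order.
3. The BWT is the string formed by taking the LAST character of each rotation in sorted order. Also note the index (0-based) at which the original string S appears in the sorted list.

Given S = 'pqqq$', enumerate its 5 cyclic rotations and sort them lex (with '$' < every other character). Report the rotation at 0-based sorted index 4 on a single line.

Answer: qqq$p

Derivation:
All 5 rotations (rotation i = S[i:]+S[:i]):
  rot[0] = pqqq$
  rot[1] = qqq$p
  rot[2] = qq$pq
  rot[3] = q$pqq
  rot[4] = $pqqq
Sorted (with $ < everything):
  sorted[0] = $pqqq
  sorted[1] = pqqq$
  sorted[2] = q$pqq
  sorted[3] = qq$pq
  sorted[4] = qqq$p
sorted[4] = qqq$p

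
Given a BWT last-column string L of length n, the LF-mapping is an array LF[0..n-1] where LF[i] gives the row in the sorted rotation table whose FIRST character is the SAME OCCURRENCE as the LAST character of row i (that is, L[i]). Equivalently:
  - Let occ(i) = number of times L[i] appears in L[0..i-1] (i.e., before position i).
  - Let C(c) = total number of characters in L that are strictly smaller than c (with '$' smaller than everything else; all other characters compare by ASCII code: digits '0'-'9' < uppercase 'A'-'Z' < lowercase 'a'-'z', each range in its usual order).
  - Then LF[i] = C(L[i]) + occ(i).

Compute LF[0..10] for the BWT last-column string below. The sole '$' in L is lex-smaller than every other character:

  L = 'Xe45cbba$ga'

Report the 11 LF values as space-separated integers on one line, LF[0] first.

Answer: 3 9 1 2 8 6 7 4 0 10 5

Derivation:
Char counts: '$':1, '4':1, '5':1, 'X':1, 'a':2, 'b':2, 'c':1, 'e':1, 'g':1
C (first-col start): C('$')=0, C('4')=1, C('5')=2, C('X')=3, C('a')=4, C('b')=6, C('c')=8, C('e')=9, C('g')=10
L[0]='X': occ=0, LF[0]=C('X')+0=3+0=3
L[1]='e': occ=0, LF[1]=C('e')+0=9+0=9
L[2]='4': occ=0, LF[2]=C('4')+0=1+0=1
L[3]='5': occ=0, LF[3]=C('5')+0=2+0=2
L[4]='c': occ=0, LF[4]=C('c')+0=8+0=8
L[5]='b': occ=0, LF[5]=C('b')+0=6+0=6
L[6]='b': occ=1, LF[6]=C('b')+1=6+1=7
L[7]='a': occ=0, LF[7]=C('a')+0=4+0=4
L[8]='$': occ=0, LF[8]=C('$')+0=0+0=0
L[9]='g': occ=0, LF[9]=C('g')+0=10+0=10
L[10]='a': occ=1, LF[10]=C('a')+1=4+1=5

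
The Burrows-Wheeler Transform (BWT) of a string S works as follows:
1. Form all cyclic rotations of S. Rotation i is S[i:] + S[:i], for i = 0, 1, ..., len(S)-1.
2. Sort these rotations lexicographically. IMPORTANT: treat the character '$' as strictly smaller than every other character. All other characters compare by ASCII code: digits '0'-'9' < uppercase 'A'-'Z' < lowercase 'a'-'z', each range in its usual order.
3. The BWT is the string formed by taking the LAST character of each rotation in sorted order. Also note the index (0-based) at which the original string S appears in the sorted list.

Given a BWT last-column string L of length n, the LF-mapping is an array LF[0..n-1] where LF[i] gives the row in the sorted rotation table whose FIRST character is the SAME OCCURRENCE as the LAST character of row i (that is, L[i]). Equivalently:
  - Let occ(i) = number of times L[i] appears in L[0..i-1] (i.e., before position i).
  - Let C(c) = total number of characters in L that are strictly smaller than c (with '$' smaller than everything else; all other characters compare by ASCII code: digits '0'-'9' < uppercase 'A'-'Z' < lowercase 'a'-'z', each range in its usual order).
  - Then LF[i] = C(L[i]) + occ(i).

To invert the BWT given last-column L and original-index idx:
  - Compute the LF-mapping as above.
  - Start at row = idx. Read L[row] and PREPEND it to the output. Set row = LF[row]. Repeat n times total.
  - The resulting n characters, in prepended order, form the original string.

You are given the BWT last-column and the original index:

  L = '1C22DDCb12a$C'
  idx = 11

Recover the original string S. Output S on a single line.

Answer: aD2D221CbCC1$

Derivation:
LF mapping: 1 6 3 4 9 10 7 12 2 5 11 0 8
Walk LF starting at row 11, prepending L[row]:
  step 1: row=11, L[11]='$', prepend. Next row=LF[11]=0
  step 2: row=0, L[0]='1', prepend. Next row=LF[0]=1
  step 3: row=1, L[1]='C', prepend. Next row=LF[1]=6
  step 4: row=6, L[6]='C', prepend. Next row=LF[6]=7
  step 5: row=7, L[7]='b', prepend. Next row=LF[7]=12
  step 6: row=12, L[12]='C', prepend. Next row=LF[12]=8
  step 7: row=8, L[8]='1', prepend. Next row=LF[8]=2
  step 8: row=2, L[2]='2', prepend. Next row=LF[2]=3
  step 9: row=3, L[3]='2', prepend. Next row=LF[3]=4
  step 10: row=4, L[4]='D', prepend. Next row=LF[4]=9
  step 11: row=9, L[9]='2', prepend. Next row=LF[9]=5
  step 12: row=5, L[5]='D', prepend. Next row=LF[5]=10
  step 13: row=10, L[10]='a', prepend. Next row=LF[10]=11
Reversed output: aD2D221CbCC1$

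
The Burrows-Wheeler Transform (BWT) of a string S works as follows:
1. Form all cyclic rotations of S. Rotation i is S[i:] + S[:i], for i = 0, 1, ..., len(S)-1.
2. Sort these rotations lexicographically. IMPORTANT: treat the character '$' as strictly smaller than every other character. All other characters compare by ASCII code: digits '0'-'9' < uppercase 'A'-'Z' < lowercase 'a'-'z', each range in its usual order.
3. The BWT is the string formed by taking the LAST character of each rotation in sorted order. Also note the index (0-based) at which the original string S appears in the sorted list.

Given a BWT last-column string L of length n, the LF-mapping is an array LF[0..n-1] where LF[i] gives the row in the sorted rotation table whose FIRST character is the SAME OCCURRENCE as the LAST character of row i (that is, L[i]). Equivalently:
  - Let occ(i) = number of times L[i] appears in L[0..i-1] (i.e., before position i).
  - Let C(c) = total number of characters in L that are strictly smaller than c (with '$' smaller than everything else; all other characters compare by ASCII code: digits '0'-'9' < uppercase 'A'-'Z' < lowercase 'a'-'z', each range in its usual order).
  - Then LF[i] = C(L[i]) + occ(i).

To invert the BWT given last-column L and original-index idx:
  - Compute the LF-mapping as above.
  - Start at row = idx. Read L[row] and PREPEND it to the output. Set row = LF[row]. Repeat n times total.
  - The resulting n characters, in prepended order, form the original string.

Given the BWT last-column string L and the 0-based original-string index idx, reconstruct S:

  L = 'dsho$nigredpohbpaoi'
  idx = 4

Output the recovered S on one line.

Answer: disappneighborhood$

Derivation:
LF mapping: 3 18 7 12 0 11 9 6 17 5 4 15 13 8 2 16 1 14 10
Walk LF starting at row 4, prepending L[row]:
  step 1: row=4, L[4]='$', prepend. Next row=LF[4]=0
  step 2: row=0, L[0]='d', prepend. Next row=LF[0]=3
  step 3: row=3, L[3]='o', prepend. Next row=LF[3]=12
  step 4: row=12, L[12]='o', prepend. Next row=LF[12]=13
  step 5: row=13, L[13]='h', prepend. Next row=LF[13]=8
  step 6: row=8, L[8]='r', prepend. Next row=LF[8]=17
  step 7: row=17, L[17]='o', prepend. Next row=LF[17]=14
  step 8: row=14, L[14]='b', prepend. Next row=LF[14]=2
  step 9: row=2, L[2]='h', prepend. Next row=LF[2]=7
  step 10: row=7, L[7]='g', prepend. Next row=LF[7]=6
  step 11: row=6, L[6]='i', prepend. Next row=LF[6]=9
  step 12: row=9, L[9]='e', prepend. Next row=LF[9]=5
  step 13: row=5, L[5]='n', prepend. Next row=LF[5]=11
  step 14: row=11, L[11]='p', prepend. Next row=LF[11]=15
  step 15: row=15, L[15]='p', prepend. Next row=LF[15]=16
  step 16: row=16, L[16]='a', prepend. Next row=LF[16]=1
  step 17: row=1, L[1]='s', prepend. Next row=LF[1]=18
  step 18: row=18, L[18]='i', prepend. Next row=LF[18]=10
  step 19: row=10, L[10]='d', prepend. Next row=LF[10]=4
Reversed output: disappneighborhood$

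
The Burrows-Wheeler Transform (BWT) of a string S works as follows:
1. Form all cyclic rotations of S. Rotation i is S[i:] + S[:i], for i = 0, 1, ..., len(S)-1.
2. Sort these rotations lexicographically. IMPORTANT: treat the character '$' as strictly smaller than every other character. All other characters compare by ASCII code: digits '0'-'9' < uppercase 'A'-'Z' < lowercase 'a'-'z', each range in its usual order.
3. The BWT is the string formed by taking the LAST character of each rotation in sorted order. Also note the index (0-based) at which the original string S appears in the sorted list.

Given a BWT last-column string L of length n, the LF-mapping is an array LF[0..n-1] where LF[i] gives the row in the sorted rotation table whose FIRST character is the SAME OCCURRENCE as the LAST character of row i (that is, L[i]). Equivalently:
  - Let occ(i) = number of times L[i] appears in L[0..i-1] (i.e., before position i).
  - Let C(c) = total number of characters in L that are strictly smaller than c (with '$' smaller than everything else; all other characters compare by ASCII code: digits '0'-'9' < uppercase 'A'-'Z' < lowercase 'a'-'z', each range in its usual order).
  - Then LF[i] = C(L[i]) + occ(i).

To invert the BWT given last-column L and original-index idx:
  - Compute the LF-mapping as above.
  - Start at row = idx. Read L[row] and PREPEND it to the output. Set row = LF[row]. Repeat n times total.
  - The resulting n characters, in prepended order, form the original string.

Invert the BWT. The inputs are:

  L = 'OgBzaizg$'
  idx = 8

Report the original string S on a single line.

LF mapping: 2 4 1 7 3 6 8 5 0
Walk LF starting at row 8, prepending L[row]:
  step 1: row=8, L[8]='$', prepend. Next row=LF[8]=0
  step 2: row=0, L[0]='O', prepend. Next row=LF[0]=2
  step 3: row=2, L[2]='B', prepend. Next row=LF[2]=1
  step 4: row=1, L[1]='g', prepend. Next row=LF[1]=4
  step 5: row=4, L[4]='a', prepend. Next row=LF[4]=3
  step 6: row=3, L[3]='z', prepend. Next row=LF[3]=7
  step 7: row=7, L[7]='g', prepend. Next row=LF[7]=5
  step 8: row=5, L[5]='i', prepend. Next row=LF[5]=6
  step 9: row=6, L[6]='z', prepend. Next row=LF[6]=8
Reversed output: zigzagBO$

Answer: zigzagBO$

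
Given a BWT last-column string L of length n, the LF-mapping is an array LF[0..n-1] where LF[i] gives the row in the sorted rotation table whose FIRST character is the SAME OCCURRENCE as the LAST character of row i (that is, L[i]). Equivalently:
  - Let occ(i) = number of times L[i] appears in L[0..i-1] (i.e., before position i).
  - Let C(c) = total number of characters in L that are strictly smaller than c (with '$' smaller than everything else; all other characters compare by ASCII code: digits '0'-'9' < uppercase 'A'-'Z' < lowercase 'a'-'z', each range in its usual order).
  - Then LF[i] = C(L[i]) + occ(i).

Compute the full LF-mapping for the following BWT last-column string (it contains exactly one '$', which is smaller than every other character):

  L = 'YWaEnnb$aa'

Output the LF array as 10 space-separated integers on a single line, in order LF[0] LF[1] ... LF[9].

Answer: 3 2 4 1 8 9 7 0 5 6

Derivation:
Char counts: '$':1, 'E':1, 'W':1, 'Y':1, 'a':3, 'b':1, 'n':2
C (first-col start): C('$')=0, C('E')=1, C('W')=2, C('Y')=3, C('a')=4, C('b')=7, C('n')=8
L[0]='Y': occ=0, LF[0]=C('Y')+0=3+0=3
L[1]='W': occ=0, LF[1]=C('W')+0=2+0=2
L[2]='a': occ=0, LF[2]=C('a')+0=4+0=4
L[3]='E': occ=0, LF[3]=C('E')+0=1+0=1
L[4]='n': occ=0, LF[4]=C('n')+0=8+0=8
L[5]='n': occ=1, LF[5]=C('n')+1=8+1=9
L[6]='b': occ=0, LF[6]=C('b')+0=7+0=7
L[7]='$': occ=0, LF[7]=C('$')+0=0+0=0
L[8]='a': occ=1, LF[8]=C('a')+1=4+1=5
L[9]='a': occ=2, LF[9]=C('a')+2=4+2=6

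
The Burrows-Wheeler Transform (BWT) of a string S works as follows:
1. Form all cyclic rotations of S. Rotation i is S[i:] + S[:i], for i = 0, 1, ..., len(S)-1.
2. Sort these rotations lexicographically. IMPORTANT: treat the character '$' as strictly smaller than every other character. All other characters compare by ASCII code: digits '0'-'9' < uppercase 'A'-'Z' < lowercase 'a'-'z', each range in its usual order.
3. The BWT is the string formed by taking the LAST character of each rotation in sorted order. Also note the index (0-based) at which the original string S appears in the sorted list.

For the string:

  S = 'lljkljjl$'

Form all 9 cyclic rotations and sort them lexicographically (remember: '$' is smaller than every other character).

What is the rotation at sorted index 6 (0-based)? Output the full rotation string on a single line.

All 9 rotations (rotation i = S[i:]+S[:i]):
  rot[0] = lljkljjl$
  rot[1] = ljkljjl$l
  rot[2] = jkljjl$ll
  rot[3] = kljjl$llj
  rot[4] = ljjl$lljk
  rot[5] = jjl$lljkl
  rot[6] = jl$lljklj
  rot[7] = l$lljkljj
  rot[8] = $lljkljjl
Sorted (with $ < everything):
  sorted[0] = $lljkljjl
  sorted[1] = jjl$lljkl
  sorted[2] = jkljjl$ll
  sorted[3] = jl$lljklj
  sorted[4] = kljjl$llj
  sorted[5] = l$lljkljj
  sorted[6] = ljjl$lljk
  sorted[7] = ljkljjl$l
  sorted[8] = lljkljjl$
sorted[6] = ljjl$lljk

Answer: ljjl$lljk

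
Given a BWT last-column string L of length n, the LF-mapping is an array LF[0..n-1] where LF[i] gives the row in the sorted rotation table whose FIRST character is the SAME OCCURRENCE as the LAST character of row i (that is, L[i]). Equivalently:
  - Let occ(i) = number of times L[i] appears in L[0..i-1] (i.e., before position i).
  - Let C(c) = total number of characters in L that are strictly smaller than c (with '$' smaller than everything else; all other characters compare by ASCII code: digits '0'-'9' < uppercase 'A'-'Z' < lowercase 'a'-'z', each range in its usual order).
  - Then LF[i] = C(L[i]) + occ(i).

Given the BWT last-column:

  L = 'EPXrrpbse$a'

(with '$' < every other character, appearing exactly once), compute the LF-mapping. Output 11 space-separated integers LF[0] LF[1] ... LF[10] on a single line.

Char counts: '$':1, 'E':1, 'P':1, 'X':1, 'a':1, 'b':1, 'e':1, 'p':1, 'r':2, 's':1
C (first-col start): C('$')=0, C('E')=1, C('P')=2, C('X')=3, C('a')=4, C('b')=5, C('e')=6, C('p')=7, C('r')=8, C('s')=10
L[0]='E': occ=0, LF[0]=C('E')+0=1+0=1
L[1]='P': occ=0, LF[1]=C('P')+0=2+0=2
L[2]='X': occ=0, LF[2]=C('X')+0=3+0=3
L[3]='r': occ=0, LF[3]=C('r')+0=8+0=8
L[4]='r': occ=1, LF[4]=C('r')+1=8+1=9
L[5]='p': occ=0, LF[5]=C('p')+0=7+0=7
L[6]='b': occ=0, LF[6]=C('b')+0=5+0=5
L[7]='s': occ=0, LF[7]=C('s')+0=10+0=10
L[8]='e': occ=0, LF[8]=C('e')+0=6+0=6
L[9]='$': occ=0, LF[9]=C('$')+0=0+0=0
L[10]='a': occ=0, LF[10]=C('a')+0=4+0=4

Answer: 1 2 3 8 9 7 5 10 6 0 4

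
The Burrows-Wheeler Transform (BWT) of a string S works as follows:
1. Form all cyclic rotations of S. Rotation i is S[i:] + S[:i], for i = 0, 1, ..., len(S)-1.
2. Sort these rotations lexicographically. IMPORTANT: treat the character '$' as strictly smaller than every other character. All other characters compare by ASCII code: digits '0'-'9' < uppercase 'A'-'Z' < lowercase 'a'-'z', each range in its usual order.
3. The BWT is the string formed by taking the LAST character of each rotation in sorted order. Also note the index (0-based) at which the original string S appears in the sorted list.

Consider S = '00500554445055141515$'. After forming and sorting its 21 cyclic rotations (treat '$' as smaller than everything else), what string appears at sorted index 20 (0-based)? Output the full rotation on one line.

All 21 rotations (rotation i = S[i:]+S[:i]):
  rot[0] = 00500554445055141515$
  rot[1] = 0500554445055141515$0
  rot[2] = 500554445055141515$00
  rot[3] = 00554445055141515$005
  rot[4] = 0554445055141515$0050
  rot[5] = 554445055141515$00500
  rot[6] = 54445055141515$005005
  rot[7] = 4445055141515$0050055
  rot[8] = 445055141515$00500554
  rot[9] = 45055141515$005005544
  rot[10] = 5055141515$0050055444
  rot[11] = 055141515$00500554445
  rot[12] = 55141515$005005544450
  rot[13] = 5141515$0050055444505
  rot[14] = 141515$00500554445055
  rot[15] = 41515$005005544450551
  rot[16] = 1515$0050055444505514
  rot[17] = 515$00500554445055141
  rot[18] = 15$005005544450551415
  rot[19] = 5$0050055444505514151
  rot[20] = $00500554445055141515
Sorted (with $ < everything):
  sorted[0] = $00500554445055141515
  sorted[1] = 00500554445055141515$
  sorted[2] = 00554445055141515$005
  sorted[3] = 0500554445055141515$0
  sorted[4] = 055141515$00500554445
  sorted[5] = 0554445055141515$0050
  sorted[6] = 141515$00500554445055
  sorted[7] = 15$005005544450551415
  sorted[8] = 1515$0050055444505514
  sorted[9] = 41515$005005544450551
  sorted[10] = 4445055141515$0050055
  sorted[11] = 445055141515$00500554
  sorted[12] = 45055141515$005005544
  sorted[13] = 5$0050055444505514151
  sorted[14] = 500554445055141515$00
  sorted[15] = 5055141515$0050055444
  sorted[16] = 5141515$0050055444505
  sorted[17] = 515$00500554445055141
  sorted[18] = 54445055141515$005005
  sorted[19] = 55141515$005005544450
  sorted[20] = 554445055141515$00500
sorted[20] = 554445055141515$00500

Answer: 554445055141515$00500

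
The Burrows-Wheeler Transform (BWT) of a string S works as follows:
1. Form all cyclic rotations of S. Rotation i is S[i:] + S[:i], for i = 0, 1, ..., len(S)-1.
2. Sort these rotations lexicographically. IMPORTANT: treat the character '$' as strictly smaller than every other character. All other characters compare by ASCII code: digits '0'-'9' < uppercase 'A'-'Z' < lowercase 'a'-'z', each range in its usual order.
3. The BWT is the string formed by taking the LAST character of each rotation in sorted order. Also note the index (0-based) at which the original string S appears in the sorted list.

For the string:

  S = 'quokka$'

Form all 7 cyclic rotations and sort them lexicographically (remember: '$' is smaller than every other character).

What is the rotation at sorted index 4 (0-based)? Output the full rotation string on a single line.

Answer: okka$qu

Derivation:
All 7 rotations (rotation i = S[i:]+S[:i]):
  rot[0] = quokka$
  rot[1] = uokka$q
  rot[2] = okka$qu
  rot[3] = kka$quo
  rot[4] = ka$quok
  rot[5] = a$quokk
  rot[6] = $quokka
Sorted (with $ < everything):
  sorted[0] = $quokka
  sorted[1] = a$quokk
  sorted[2] = ka$quok
  sorted[3] = kka$quo
  sorted[4] = okka$qu
  sorted[5] = quokka$
  sorted[6] = uokka$q
sorted[4] = okka$qu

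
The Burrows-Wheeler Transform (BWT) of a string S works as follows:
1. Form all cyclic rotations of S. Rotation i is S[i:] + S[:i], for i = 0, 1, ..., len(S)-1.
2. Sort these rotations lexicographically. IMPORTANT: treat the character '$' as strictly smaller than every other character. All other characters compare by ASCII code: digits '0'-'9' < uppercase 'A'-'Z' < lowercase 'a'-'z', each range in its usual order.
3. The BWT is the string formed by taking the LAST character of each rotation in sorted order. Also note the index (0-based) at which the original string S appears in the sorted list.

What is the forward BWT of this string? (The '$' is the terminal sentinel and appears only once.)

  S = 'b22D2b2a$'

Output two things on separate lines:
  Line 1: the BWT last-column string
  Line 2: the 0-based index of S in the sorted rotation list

All 9 rotations (rotation i = S[i:]+S[:i]):
  rot[0] = b22D2b2a$
  rot[1] = 22D2b2a$b
  rot[2] = 2D2b2a$b2
  rot[3] = D2b2a$b22
  rot[4] = 2b2a$b22D
  rot[5] = b2a$b22D2
  rot[6] = 2a$b22D2b
  rot[7] = a$b22D2b2
  rot[8] = $b22D2b2a
Sorted (with $ < everything):
  sorted[0] = $b22D2b2a  (last char: 'a')
  sorted[1] = 22D2b2a$b  (last char: 'b')
  sorted[2] = 2D2b2a$b2  (last char: '2')
  sorted[3] = 2a$b22D2b  (last char: 'b')
  sorted[4] = 2b2a$b22D  (last char: 'D')
  sorted[5] = D2b2a$b22  (last char: '2')
  sorted[6] = a$b22D2b2  (last char: '2')
  sorted[7] = b22D2b2a$  (last char: '$')
  sorted[8] = b2a$b22D2  (last char: '2')
Last column: ab2bD22$2
Original string S is at sorted index 7

Answer: ab2bD22$2
7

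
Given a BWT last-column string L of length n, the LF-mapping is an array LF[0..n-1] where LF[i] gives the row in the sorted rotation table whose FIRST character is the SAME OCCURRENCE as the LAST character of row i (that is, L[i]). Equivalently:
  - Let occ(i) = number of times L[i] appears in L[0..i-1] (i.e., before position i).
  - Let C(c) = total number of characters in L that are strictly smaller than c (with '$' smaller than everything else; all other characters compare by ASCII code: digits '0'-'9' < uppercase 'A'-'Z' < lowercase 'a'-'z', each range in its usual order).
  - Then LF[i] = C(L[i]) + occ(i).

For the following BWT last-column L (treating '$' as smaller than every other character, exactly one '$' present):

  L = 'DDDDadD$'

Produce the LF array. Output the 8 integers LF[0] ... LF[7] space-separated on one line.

Char counts: '$':1, 'D':5, 'a':1, 'd':1
C (first-col start): C('$')=0, C('D')=1, C('a')=6, C('d')=7
L[0]='D': occ=0, LF[0]=C('D')+0=1+0=1
L[1]='D': occ=1, LF[1]=C('D')+1=1+1=2
L[2]='D': occ=2, LF[2]=C('D')+2=1+2=3
L[3]='D': occ=3, LF[3]=C('D')+3=1+3=4
L[4]='a': occ=0, LF[4]=C('a')+0=6+0=6
L[5]='d': occ=0, LF[5]=C('d')+0=7+0=7
L[6]='D': occ=4, LF[6]=C('D')+4=1+4=5
L[7]='$': occ=0, LF[7]=C('$')+0=0+0=0

Answer: 1 2 3 4 6 7 5 0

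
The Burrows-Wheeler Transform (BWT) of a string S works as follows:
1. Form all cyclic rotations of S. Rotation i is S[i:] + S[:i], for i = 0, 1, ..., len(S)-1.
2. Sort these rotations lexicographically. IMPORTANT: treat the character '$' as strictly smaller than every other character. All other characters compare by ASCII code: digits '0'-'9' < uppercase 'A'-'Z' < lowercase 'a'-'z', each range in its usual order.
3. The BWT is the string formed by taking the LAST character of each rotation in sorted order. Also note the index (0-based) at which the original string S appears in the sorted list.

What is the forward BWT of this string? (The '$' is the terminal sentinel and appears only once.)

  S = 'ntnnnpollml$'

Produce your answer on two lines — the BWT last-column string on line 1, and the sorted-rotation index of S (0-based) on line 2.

Answer: lmolltnn$pnn
8

Derivation:
All 12 rotations (rotation i = S[i:]+S[:i]):
  rot[0] = ntnnnpollml$
  rot[1] = tnnnpollml$n
  rot[2] = nnnpollml$nt
  rot[3] = nnpollml$ntn
  rot[4] = npollml$ntnn
  rot[5] = pollml$ntnnn
  rot[6] = ollml$ntnnnp
  rot[7] = llml$ntnnnpo
  rot[8] = lml$ntnnnpol
  rot[9] = ml$ntnnnpoll
  rot[10] = l$ntnnnpollm
  rot[11] = $ntnnnpollml
Sorted (with $ < everything):
  sorted[0] = $ntnnnpollml  (last char: 'l')
  sorted[1] = l$ntnnnpollm  (last char: 'm')
  sorted[2] = llml$ntnnnpo  (last char: 'o')
  sorted[3] = lml$ntnnnpol  (last char: 'l')
  sorted[4] = ml$ntnnnpoll  (last char: 'l')
  sorted[5] = nnnpollml$nt  (last char: 't')
  sorted[6] = nnpollml$ntn  (last char: 'n')
  sorted[7] = npollml$ntnn  (last char: 'n')
  sorted[8] = ntnnnpollml$  (last char: '$')
  sorted[9] = ollml$ntnnnp  (last char: 'p')
  sorted[10] = pollml$ntnnn  (last char: 'n')
  sorted[11] = tnnnpollml$n  (last char: 'n')
Last column: lmolltnn$pnn
Original string S is at sorted index 8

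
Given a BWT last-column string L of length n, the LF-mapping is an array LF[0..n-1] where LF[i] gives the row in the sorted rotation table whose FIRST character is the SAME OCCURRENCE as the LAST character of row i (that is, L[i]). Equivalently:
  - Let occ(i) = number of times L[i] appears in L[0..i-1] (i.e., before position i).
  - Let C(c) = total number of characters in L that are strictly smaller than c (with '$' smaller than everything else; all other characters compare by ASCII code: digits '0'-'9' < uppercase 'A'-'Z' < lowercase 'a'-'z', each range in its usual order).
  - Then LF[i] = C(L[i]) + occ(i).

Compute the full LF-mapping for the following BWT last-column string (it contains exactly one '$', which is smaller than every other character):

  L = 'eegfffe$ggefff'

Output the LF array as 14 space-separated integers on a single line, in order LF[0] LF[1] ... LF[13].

Char counts: '$':1, 'e':4, 'f':6, 'g':3
C (first-col start): C('$')=0, C('e')=1, C('f')=5, C('g')=11
L[0]='e': occ=0, LF[0]=C('e')+0=1+0=1
L[1]='e': occ=1, LF[1]=C('e')+1=1+1=2
L[2]='g': occ=0, LF[2]=C('g')+0=11+0=11
L[3]='f': occ=0, LF[3]=C('f')+0=5+0=5
L[4]='f': occ=1, LF[4]=C('f')+1=5+1=6
L[5]='f': occ=2, LF[5]=C('f')+2=5+2=7
L[6]='e': occ=2, LF[6]=C('e')+2=1+2=3
L[7]='$': occ=0, LF[7]=C('$')+0=0+0=0
L[8]='g': occ=1, LF[8]=C('g')+1=11+1=12
L[9]='g': occ=2, LF[9]=C('g')+2=11+2=13
L[10]='e': occ=3, LF[10]=C('e')+3=1+3=4
L[11]='f': occ=3, LF[11]=C('f')+3=5+3=8
L[12]='f': occ=4, LF[12]=C('f')+4=5+4=9
L[13]='f': occ=5, LF[13]=C('f')+5=5+5=10

Answer: 1 2 11 5 6 7 3 0 12 13 4 8 9 10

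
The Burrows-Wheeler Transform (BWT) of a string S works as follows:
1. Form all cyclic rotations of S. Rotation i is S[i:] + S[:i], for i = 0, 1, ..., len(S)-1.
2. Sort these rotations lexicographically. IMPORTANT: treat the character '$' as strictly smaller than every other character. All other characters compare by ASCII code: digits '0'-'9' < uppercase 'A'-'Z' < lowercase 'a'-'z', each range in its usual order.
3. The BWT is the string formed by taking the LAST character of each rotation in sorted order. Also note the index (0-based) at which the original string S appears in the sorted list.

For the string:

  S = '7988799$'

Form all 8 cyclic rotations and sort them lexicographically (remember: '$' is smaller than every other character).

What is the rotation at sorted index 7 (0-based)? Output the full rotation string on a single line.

All 8 rotations (rotation i = S[i:]+S[:i]):
  rot[0] = 7988799$
  rot[1] = 988799$7
  rot[2] = 88799$79
  rot[3] = 8799$798
  rot[4] = 799$7988
  rot[5] = 99$79887
  rot[6] = 9$798879
  rot[7] = $7988799
Sorted (with $ < everything):
  sorted[0] = $7988799
  sorted[1] = 7988799$
  sorted[2] = 799$7988
  sorted[3] = 8799$798
  sorted[4] = 88799$79
  sorted[5] = 9$798879
  sorted[6] = 988799$7
  sorted[7] = 99$79887
sorted[7] = 99$79887

Answer: 99$79887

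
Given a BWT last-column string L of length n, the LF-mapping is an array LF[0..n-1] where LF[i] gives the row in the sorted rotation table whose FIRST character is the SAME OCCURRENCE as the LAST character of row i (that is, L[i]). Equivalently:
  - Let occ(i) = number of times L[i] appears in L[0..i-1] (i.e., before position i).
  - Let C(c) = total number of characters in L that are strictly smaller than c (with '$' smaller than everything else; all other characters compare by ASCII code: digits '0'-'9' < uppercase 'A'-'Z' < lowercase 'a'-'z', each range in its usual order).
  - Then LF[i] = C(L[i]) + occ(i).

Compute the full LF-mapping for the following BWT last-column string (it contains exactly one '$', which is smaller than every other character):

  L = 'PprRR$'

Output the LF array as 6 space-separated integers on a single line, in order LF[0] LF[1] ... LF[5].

Answer: 1 4 5 2 3 0

Derivation:
Char counts: '$':1, 'P':1, 'R':2, 'p':1, 'r':1
C (first-col start): C('$')=0, C('P')=1, C('R')=2, C('p')=4, C('r')=5
L[0]='P': occ=0, LF[0]=C('P')+0=1+0=1
L[1]='p': occ=0, LF[1]=C('p')+0=4+0=4
L[2]='r': occ=0, LF[2]=C('r')+0=5+0=5
L[3]='R': occ=0, LF[3]=C('R')+0=2+0=2
L[4]='R': occ=1, LF[4]=C('R')+1=2+1=3
L[5]='$': occ=0, LF[5]=C('$')+0=0+0=0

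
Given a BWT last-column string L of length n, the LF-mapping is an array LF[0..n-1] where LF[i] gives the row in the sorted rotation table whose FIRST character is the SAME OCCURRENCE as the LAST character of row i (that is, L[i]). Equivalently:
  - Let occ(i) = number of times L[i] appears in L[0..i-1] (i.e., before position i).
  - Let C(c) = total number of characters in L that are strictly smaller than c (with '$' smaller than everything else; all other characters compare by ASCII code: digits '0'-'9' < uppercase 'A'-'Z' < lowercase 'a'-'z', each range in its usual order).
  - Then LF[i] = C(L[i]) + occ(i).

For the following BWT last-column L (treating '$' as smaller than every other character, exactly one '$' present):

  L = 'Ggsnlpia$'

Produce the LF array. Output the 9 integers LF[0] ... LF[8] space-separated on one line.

Answer: 1 3 8 6 5 7 4 2 0

Derivation:
Char counts: '$':1, 'G':1, 'a':1, 'g':1, 'i':1, 'l':1, 'n':1, 'p':1, 's':1
C (first-col start): C('$')=0, C('G')=1, C('a')=2, C('g')=3, C('i')=4, C('l')=5, C('n')=6, C('p')=7, C('s')=8
L[0]='G': occ=0, LF[0]=C('G')+0=1+0=1
L[1]='g': occ=0, LF[1]=C('g')+0=3+0=3
L[2]='s': occ=0, LF[2]=C('s')+0=8+0=8
L[3]='n': occ=0, LF[3]=C('n')+0=6+0=6
L[4]='l': occ=0, LF[4]=C('l')+0=5+0=5
L[5]='p': occ=0, LF[5]=C('p')+0=7+0=7
L[6]='i': occ=0, LF[6]=C('i')+0=4+0=4
L[7]='a': occ=0, LF[7]=C('a')+0=2+0=2
L[8]='$': occ=0, LF[8]=C('$')+0=0+0=0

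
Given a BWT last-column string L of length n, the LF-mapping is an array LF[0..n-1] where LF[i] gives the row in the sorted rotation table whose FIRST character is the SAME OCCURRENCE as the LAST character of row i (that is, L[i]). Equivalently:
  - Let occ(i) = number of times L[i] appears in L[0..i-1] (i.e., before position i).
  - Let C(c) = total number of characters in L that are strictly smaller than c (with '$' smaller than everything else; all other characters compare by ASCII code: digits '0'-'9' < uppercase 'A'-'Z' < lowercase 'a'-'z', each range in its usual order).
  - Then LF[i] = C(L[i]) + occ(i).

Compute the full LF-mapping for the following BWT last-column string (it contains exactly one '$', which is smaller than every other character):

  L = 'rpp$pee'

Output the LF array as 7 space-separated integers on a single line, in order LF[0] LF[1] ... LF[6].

Answer: 6 3 4 0 5 1 2

Derivation:
Char counts: '$':1, 'e':2, 'p':3, 'r':1
C (first-col start): C('$')=0, C('e')=1, C('p')=3, C('r')=6
L[0]='r': occ=0, LF[0]=C('r')+0=6+0=6
L[1]='p': occ=0, LF[1]=C('p')+0=3+0=3
L[2]='p': occ=1, LF[2]=C('p')+1=3+1=4
L[3]='$': occ=0, LF[3]=C('$')+0=0+0=0
L[4]='p': occ=2, LF[4]=C('p')+2=3+2=5
L[5]='e': occ=0, LF[5]=C('e')+0=1+0=1
L[6]='e': occ=1, LF[6]=C('e')+1=1+1=2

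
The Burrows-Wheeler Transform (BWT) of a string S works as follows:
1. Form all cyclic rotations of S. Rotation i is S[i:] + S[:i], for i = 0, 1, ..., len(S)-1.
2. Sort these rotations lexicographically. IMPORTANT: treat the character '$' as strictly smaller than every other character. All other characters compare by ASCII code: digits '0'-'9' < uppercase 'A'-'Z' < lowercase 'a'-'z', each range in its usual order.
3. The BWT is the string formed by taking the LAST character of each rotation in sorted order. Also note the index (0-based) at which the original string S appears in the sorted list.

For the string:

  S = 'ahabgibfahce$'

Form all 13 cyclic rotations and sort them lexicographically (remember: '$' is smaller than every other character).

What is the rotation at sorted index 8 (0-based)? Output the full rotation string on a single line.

Answer: fahce$ahabgib

Derivation:
All 13 rotations (rotation i = S[i:]+S[:i]):
  rot[0] = ahabgibfahce$
  rot[1] = habgibfahce$a
  rot[2] = abgibfahce$ah
  rot[3] = bgibfahce$aha
  rot[4] = gibfahce$ahab
  rot[5] = ibfahce$ahabg
  rot[6] = bfahce$ahabgi
  rot[7] = fahce$ahabgib
  rot[8] = ahce$ahabgibf
  rot[9] = hce$ahabgibfa
  rot[10] = ce$ahabgibfah
  rot[11] = e$ahabgibfahc
  rot[12] = $ahabgibfahce
Sorted (with $ < everything):
  sorted[0] = $ahabgibfahce
  sorted[1] = abgibfahce$ah
  sorted[2] = ahabgibfahce$
  sorted[3] = ahce$ahabgibf
  sorted[4] = bfahce$ahabgi
  sorted[5] = bgibfahce$aha
  sorted[6] = ce$ahabgibfah
  sorted[7] = e$ahabgibfahc
  sorted[8] = fahce$ahabgib
  sorted[9] = gibfahce$ahab
  sorted[10] = habgibfahce$a
  sorted[11] = hce$ahabgibfa
  sorted[12] = ibfahce$ahabg
sorted[8] = fahce$ahabgib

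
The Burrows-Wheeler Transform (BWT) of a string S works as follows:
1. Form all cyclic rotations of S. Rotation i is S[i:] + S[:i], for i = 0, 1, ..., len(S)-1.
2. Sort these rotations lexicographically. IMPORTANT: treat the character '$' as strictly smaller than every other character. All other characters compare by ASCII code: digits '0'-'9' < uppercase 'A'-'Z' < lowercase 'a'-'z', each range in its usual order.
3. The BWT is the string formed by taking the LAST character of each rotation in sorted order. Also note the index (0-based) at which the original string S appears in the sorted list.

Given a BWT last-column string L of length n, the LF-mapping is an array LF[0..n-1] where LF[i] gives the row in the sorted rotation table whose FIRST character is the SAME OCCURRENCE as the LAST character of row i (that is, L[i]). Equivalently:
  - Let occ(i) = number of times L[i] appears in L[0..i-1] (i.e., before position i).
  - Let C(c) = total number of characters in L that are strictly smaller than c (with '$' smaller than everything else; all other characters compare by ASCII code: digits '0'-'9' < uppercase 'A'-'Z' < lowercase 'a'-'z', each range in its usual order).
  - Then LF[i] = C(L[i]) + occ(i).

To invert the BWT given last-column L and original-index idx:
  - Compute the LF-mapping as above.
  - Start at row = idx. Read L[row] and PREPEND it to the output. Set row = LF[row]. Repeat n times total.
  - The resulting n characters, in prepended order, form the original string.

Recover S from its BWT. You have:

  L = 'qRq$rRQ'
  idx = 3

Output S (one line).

Answer: RqRQrq$

Derivation:
LF mapping: 4 2 5 0 6 3 1
Walk LF starting at row 3, prepending L[row]:
  step 1: row=3, L[3]='$', prepend. Next row=LF[3]=0
  step 2: row=0, L[0]='q', prepend. Next row=LF[0]=4
  step 3: row=4, L[4]='r', prepend. Next row=LF[4]=6
  step 4: row=6, L[6]='Q', prepend. Next row=LF[6]=1
  step 5: row=1, L[1]='R', prepend. Next row=LF[1]=2
  step 6: row=2, L[2]='q', prepend. Next row=LF[2]=5
  step 7: row=5, L[5]='R', prepend. Next row=LF[5]=3
Reversed output: RqRQrq$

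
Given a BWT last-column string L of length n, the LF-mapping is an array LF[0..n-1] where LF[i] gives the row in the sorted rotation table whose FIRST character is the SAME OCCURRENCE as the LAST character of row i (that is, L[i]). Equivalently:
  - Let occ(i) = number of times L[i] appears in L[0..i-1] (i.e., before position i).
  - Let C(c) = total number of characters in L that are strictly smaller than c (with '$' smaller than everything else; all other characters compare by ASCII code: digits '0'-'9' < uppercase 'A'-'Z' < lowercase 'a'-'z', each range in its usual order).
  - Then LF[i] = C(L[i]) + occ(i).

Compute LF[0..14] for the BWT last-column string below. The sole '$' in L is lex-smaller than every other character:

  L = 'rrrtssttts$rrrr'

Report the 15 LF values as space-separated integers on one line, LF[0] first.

Answer: 1 2 3 11 8 9 12 13 14 10 0 4 5 6 7

Derivation:
Char counts: '$':1, 'r':7, 's':3, 't':4
C (first-col start): C('$')=0, C('r')=1, C('s')=8, C('t')=11
L[0]='r': occ=0, LF[0]=C('r')+0=1+0=1
L[1]='r': occ=1, LF[1]=C('r')+1=1+1=2
L[2]='r': occ=2, LF[2]=C('r')+2=1+2=3
L[3]='t': occ=0, LF[3]=C('t')+0=11+0=11
L[4]='s': occ=0, LF[4]=C('s')+0=8+0=8
L[5]='s': occ=1, LF[5]=C('s')+1=8+1=9
L[6]='t': occ=1, LF[6]=C('t')+1=11+1=12
L[7]='t': occ=2, LF[7]=C('t')+2=11+2=13
L[8]='t': occ=3, LF[8]=C('t')+3=11+3=14
L[9]='s': occ=2, LF[9]=C('s')+2=8+2=10
L[10]='$': occ=0, LF[10]=C('$')+0=0+0=0
L[11]='r': occ=3, LF[11]=C('r')+3=1+3=4
L[12]='r': occ=4, LF[12]=C('r')+4=1+4=5
L[13]='r': occ=5, LF[13]=C('r')+5=1+5=6
L[14]='r': occ=6, LF[14]=C('r')+6=1+6=7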